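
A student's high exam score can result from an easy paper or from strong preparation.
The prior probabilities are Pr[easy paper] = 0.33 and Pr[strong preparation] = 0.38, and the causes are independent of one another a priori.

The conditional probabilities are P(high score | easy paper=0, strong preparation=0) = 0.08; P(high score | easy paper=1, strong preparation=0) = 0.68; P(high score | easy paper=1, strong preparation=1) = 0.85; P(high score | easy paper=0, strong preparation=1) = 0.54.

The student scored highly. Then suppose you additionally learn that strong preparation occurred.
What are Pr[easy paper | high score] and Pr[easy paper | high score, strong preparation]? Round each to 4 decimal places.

Pr[easy paper | high score] ≈ 0.5901; Pr[easy paper | high score, strong preparation] ≈ 0.4367

Numerator (weight on configurations with easy paper): 0.139128 + 0.106590 = 0.245718
Normalizer over all consistent configurations: 0.08*0.67*0.62 + 0.54*0.67*0.38 + 0.68*0.33*0.62 + 0.85*0.33*0.38 = 0.416434
Posterior = 0.245718 / 0.416434 ≈ 0.5901

Now also conditioning on strong preparation=true:
Numerator (weight on configurations with easy paper): 0.85*0.33 = 0.280500
Denominator P(high score | strong preparation): 0.54*0.67 + 0.85*0.33 = 0.642300
Posterior = 0.280500 / 0.642300 ≈ 0.4367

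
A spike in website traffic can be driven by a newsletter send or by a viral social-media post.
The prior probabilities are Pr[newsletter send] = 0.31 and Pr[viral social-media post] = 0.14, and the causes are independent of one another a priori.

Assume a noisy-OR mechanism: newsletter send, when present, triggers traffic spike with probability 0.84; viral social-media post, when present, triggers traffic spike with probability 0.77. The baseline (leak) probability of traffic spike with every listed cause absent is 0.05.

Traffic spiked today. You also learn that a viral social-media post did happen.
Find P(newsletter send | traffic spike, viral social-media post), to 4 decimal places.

Under noisy-OR, P(traffic spike | causes) = 1 − (1−0.05)·∏(1−qᵢ) over the active causes.
Sum P(traffic spike|·) weighted by the priors over both values of newsletter send:
  P(traffic spike | viral social-media post) = 0.7815·0.69 + 0.96504·0.31
        = 0.539235 + 0.299162 = 0.838397
Keeping only the newsletter send-present terms gives 0.299162, so
  P(newsletter send | traffic spike, viral social-media post) = 0.299162 / 0.838397 ≈ 0.3568

P(newsletter send | traffic spike, viral social-media post) ≈ 0.3568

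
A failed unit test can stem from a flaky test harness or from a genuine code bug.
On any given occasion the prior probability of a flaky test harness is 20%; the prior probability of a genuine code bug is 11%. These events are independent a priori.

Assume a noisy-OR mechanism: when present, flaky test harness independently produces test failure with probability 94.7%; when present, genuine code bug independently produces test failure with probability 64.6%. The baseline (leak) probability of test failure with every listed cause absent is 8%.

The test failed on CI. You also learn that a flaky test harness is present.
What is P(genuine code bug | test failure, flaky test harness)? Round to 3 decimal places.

Under noisy-OR, P(test failure | causes) = 1 − (1−0.08)·∏(1−qᵢ) over the active causes.
Weight on genuine code bug=true, given the evidence: 0.982739×0.11 = 0.108101
The normalizing constant is 0.95124×0.89 + 0.982739×0.11 = 0.954705
Posterior = 0.108101 / 0.954705 ≈ 0.113

P(genuine code bug | test failure, flaky test harness) ≈ 0.113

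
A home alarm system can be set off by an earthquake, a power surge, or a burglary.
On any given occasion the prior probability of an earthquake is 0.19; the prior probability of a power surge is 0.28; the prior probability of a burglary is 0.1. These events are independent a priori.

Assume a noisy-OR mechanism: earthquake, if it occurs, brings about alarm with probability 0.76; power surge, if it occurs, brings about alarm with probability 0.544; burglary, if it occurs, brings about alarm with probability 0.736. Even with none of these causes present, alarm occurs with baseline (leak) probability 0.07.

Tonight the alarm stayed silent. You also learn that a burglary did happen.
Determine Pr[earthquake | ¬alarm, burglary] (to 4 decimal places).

Under noisy-OR, P(alarm | causes) = 1 − (1−0.07)·∏(1−qᵢ) over the active causes.
For the numerator, keep only earthquake=true terms: 0.008061 + 0.001429 = 0.009490
The normalizing constant is 0.24552×0.81×0.72 + 0.111957×0.81×0.28 + 0.058925×0.19×0.72 + 0.02687×0.19×0.28 = 0.178069
Posterior = 0.009490 / 0.178069 ≈ 0.0533

Pr[earthquake | ¬alarm, burglary] ≈ 0.0533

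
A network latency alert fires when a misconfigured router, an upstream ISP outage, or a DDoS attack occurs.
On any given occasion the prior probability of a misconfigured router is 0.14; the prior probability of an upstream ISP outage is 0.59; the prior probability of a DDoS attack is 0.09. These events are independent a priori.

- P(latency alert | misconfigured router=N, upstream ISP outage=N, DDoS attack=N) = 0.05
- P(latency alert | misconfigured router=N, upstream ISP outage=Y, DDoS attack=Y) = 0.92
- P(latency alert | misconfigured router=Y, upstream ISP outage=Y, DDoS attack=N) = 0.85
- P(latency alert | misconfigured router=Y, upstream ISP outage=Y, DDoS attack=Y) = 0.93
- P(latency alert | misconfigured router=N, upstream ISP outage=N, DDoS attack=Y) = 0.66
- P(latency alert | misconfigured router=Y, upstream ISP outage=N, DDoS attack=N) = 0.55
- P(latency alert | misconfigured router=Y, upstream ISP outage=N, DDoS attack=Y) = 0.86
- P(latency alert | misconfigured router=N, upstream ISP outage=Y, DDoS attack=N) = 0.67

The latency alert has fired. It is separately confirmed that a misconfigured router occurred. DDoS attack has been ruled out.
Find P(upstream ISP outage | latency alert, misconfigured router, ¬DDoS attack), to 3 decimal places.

P(upstream ISP outage | latency alert, misconfigured router, ¬DDoS attack) ≈ 0.690

For the numerator, keep only upstream ISP outage=true terms: 0.85*0.59 = 0.501500
Denominator P(latency alert | misconfigured router, ¬DDoS attack): 0.55*0.41 + 0.85*0.59 = 0.727000
Posterior = 0.501500 / 0.727000 ≈ 0.690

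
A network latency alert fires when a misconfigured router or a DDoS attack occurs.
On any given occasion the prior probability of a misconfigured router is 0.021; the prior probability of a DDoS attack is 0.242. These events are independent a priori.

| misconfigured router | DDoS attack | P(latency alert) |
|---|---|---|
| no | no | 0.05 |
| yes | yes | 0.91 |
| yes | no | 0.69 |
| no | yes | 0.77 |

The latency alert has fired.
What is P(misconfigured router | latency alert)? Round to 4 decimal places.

P(misconfigured router | latency alert) ≈ 0.0664

P(latency alert) = 0.05×0.979×0.758 + 0.77×0.979×0.242 + 0.69×0.021×0.758 + 0.91×0.021×0.242 = 0.037104 + 0.182427 + 0.010983 + 0.004625 = 0.235139
The misconfigured router-present share is 0.010983 + 0.004625 = 0.015608.
P(misconfigured router | latency alert) = 0.015608 / 0.235139 ≈ 0.0664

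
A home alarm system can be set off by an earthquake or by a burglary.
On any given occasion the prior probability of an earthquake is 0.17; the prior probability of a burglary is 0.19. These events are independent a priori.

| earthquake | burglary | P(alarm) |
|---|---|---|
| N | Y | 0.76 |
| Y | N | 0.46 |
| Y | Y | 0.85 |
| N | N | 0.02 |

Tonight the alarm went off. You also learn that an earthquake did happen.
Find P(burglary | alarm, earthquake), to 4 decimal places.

Enumerate both values of burglary and weight by the priors:
  P(alarm | earthquake) = 0.46·0.81 + 0.85·0.19
        = 0.372600 + 0.161500 = 0.534100
Keeping only the burglary-present terms gives 0.161500, so
  P(burglary | alarm, earthquake) = 0.161500 / 0.534100 ≈ 0.3024

P(burglary | alarm, earthquake) ≈ 0.3024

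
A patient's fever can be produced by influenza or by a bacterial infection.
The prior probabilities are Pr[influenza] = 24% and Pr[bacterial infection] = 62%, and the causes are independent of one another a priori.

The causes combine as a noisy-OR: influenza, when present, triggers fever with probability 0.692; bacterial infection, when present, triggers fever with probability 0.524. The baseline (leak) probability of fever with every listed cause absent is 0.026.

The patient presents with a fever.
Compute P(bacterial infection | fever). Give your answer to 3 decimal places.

Under noisy-OR, P(fever | causes) = 1 − (1−0.026)·∏(1−qᵢ) over the active causes.
Enumerate the 4 (influenza, bacterial infection) configurations and weight by the priors:
  P(fever) = 0.026·0.76·0.38 + 0.536376·0.76·0.62 + 0.700008·0.24·0.38 + 0.857204·0.24·0.62
        = 0.007509 + 0.252740 + 0.063841 + 0.127552 = 0.451642
Configurations with bacterial infection contribute 0.380292, so
  P(bacterial infection | fever) = 0.380292 / 0.451642 ≈ 0.842

P(bacterial infection | fever) ≈ 0.842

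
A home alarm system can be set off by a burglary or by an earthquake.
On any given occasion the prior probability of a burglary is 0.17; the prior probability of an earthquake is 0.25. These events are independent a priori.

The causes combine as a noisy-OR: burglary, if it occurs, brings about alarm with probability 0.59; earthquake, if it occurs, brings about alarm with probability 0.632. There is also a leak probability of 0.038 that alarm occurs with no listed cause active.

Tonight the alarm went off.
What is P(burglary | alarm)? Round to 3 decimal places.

Under noisy-OR, P(alarm | causes) = 1 − (1−0.038)·∏(1−qᵢ) over the active causes.
Sum P(alarm|·) weighted by the priors over the 4 (burglary, earthquake) configurations:
  P(alarm) = 0.038*0.83*0.75 + 0.645984*0.83*0.25 + 0.60558*0.17*0.75 + 0.854853*0.17*0.25
        = 0.023655 + 0.134042 + 0.077211 + 0.036331 = 0.271239
Keeping only the burglary-present terms gives 0.113542, so
  P(burglary | alarm) = 0.113542 / 0.271239 ≈ 0.419

P(burglary | alarm) ≈ 0.419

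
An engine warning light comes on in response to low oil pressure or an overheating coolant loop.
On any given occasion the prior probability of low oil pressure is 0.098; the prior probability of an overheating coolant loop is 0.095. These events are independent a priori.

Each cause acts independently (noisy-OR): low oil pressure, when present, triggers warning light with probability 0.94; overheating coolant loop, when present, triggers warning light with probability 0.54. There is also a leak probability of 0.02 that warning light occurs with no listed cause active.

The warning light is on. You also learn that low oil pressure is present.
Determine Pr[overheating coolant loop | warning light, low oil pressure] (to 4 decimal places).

Pr[overheating coolant loop | warning light, low oil pressure] ≈ 0.0979

Under noisy-OR, P(warning light | causes) = 1 − (1−0.02)·∏(1−qᵢ) over the active causes.
By total probability over both values of overheating coolant loop:
  P(warning light | low oil pressure) = 0.9412×0.905 + 0.972952×0.095
        = 0.851786 + 0.092430 = 0.944216
Configurations with overheating coolant loop contribute 0.092430, so
  P(overheating coolant loop | warning light, low oil pressure) = 0.092430 / 0.944216 ≈ 0.0979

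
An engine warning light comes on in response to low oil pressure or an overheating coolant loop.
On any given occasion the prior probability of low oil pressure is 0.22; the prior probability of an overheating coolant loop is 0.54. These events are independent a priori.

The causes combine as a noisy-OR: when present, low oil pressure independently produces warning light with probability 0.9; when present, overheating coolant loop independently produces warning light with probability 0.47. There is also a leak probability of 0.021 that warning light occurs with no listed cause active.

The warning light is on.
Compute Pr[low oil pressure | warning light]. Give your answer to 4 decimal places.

Pr[low oil pressure | warning light] ≈ 0.4924

Under noisy-OR, P(warning light | causes) = 1 − (1−0.021)·∏(1−qᵢ) over the active causes.
By total probability over the 4 (low oil pressure, overheating coolant loop) configurations:
  P(warning light) = 0.021×0.78×0.46 + 0.48113×0.78×0.54 + 0.9021×0.22×0.46 + 0.948113×0.22×0.54
        = 0.007535 + 0.202652 + 0.091293 + 0.112636 = 0.414116
The terms with low oil pressure present sum to 0.203929, so
  P(low oil pressure | warning light) = 0.203929 / 0.414116 ≈ 0.4924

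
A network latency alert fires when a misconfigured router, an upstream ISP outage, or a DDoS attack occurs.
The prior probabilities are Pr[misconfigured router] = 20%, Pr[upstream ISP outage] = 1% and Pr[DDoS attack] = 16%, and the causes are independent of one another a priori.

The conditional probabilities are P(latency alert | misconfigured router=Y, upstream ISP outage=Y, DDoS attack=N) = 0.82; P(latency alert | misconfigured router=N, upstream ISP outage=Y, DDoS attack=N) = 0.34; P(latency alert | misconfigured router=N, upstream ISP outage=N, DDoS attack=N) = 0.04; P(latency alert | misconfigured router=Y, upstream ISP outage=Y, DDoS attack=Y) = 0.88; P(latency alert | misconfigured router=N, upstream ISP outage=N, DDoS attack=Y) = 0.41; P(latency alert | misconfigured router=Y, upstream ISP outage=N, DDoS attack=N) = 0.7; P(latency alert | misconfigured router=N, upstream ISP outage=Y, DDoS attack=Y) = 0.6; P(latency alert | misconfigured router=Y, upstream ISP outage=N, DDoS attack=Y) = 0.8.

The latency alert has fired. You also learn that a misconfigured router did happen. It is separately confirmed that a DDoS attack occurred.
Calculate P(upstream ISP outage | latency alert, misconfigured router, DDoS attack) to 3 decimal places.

P(latency alert | misconfigured router, DDoS attack) = 0.8*0.99 + 0.88*0.01 = 0.792000 + 0.008800 = 0.800800
Restricting to configurations with upstream ISP outage present: 0.88*0.01 = 0.008800.
Hence the posterior is 0.008800/0.800800 ≈ 0.011.

P(upstream ISP outage | latency alert, misconfigured router, DDoS attack) ≈ 0.011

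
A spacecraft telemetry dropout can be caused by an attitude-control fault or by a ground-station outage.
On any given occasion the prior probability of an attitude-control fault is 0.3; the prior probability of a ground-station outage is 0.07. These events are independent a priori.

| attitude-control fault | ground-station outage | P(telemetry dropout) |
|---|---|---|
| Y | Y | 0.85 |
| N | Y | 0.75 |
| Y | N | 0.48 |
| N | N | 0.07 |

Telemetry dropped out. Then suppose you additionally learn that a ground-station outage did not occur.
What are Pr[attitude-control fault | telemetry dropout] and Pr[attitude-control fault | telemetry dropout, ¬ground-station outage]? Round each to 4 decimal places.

Pr[attitude-control fault | telemetry dropout] ≈ 0.6483; Pr[attitude-control fault | telemetry dropout, ¬ground-station outage] ≈ 0.7461

Enumerate the 4 (attitude-control fault, ground-station outage) configurations and weight by the priors:
  P(telemetry dropout) = 0.07·0.7·0.93 + 0.75·0.7·0.07 + 0.48·0.3·0.93 + 0.85·0.3·0.07
        = 0.045570 + 0.036750 + 0.133920 + 0.017850 = 0.234090
Configurations with attitude-control fault contribute 0.151770, so
  P(attitude-control fault | telemetry dropout) = 0.151770 / 0.234090 ≈ 0.6483

With the extra evidence:
For the numerator, keep only attitude-control fault=true terms: 0.48·0.3 = 0.144000
Denominator P(telemetry dropout | ¬ground-station outage): 0.07·0.7 + 0.48·0.3 = 0.193000
Posterior = 0.144000 / 0.193000 ≈ 0.7461
Ruling out ground-station outage raises the posterior on attitude-control fault — the flip side of explaining away.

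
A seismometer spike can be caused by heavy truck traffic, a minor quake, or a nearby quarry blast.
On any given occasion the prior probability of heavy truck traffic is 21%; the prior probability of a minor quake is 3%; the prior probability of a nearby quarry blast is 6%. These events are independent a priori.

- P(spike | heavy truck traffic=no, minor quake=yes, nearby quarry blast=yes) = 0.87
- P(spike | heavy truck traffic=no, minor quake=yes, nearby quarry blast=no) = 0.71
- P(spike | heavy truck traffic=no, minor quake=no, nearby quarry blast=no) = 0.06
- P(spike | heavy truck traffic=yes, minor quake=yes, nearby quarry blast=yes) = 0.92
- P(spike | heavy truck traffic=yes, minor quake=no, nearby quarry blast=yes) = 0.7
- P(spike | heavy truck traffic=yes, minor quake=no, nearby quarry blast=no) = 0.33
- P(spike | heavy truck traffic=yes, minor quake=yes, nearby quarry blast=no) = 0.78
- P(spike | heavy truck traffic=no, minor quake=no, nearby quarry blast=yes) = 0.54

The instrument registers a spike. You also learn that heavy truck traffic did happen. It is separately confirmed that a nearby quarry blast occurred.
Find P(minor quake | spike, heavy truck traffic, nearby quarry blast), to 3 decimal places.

P(minor quake | spike, heavy truck traffic, nearby quarry blast) ≈ 0.039

Sum P(spike|·) weighted by the priors over both values of minor quake:
  P(spike | heavy truck traffic, nearby quarry blast) = 0.7×0.97 + 0.92×0.03
        = 0.679000 + 0.027600 = 0.706600
Configurations with minor quake contribute 0.027600, so
  P(minor quake | spike, heavy truck traffic, nearby quarry blast) = 0.027600 / 0.706600 ≈ 0.039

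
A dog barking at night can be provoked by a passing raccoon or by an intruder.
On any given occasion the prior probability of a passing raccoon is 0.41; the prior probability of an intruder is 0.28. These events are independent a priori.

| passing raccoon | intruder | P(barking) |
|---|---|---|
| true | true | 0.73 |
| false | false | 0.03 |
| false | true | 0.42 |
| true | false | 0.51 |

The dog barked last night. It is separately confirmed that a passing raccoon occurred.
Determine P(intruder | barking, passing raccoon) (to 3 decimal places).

P(intruder | barking, passing raccoon) ≈ 0.358

P(barking | passing raccoon) = 0.51·0.72 + 0.73·0.28 = 0.367200 + 0.204400 = 0.571600
The intruder-present share is 0.73·0.28 = 0.204400.
Hence the posterior is 0.204400/0.571600 ≈ 0.358.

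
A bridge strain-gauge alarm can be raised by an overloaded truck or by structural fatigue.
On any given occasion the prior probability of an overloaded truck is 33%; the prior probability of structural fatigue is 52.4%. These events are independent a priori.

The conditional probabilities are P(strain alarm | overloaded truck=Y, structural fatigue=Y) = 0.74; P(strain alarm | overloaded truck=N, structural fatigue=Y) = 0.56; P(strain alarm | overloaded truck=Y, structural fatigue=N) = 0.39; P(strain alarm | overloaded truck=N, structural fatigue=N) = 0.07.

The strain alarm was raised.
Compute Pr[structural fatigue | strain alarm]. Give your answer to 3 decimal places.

Pr[structural fatigue | strain alarm] ≈ 0.795

Enumerate the 4 (overloaded truck, structural fatigue) configurations and weight by the priors:
  P(strain alarm) = 0.07×0.67×0.476 + 0.56×0.67×0.524 + 0.39×0.33×0.476 + 0.74×0.33×0.524
        = 0.022324 + 0.196605 + 0.061261 + 0.127961 = 0.408151
The terms with structural fatigue present sum to 0.324566, so
  P(structural fatigue | strain alarm) = 0.324566 / 0.408151 ≈ 0.795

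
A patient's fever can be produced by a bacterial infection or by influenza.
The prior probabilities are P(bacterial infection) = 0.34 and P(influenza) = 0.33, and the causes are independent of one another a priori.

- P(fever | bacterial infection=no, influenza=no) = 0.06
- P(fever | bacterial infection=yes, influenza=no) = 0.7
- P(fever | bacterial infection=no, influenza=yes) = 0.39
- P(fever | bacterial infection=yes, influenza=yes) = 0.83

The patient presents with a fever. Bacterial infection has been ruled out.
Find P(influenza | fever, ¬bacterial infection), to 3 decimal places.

P(influenza | fever, ¬bacterial infection) ≈ 0.762

By total probability over both values of influenza:
  P(fever | ¬bacterial infection) = 0.06·0.67 + 0.39·0.33
        = 0.040200 + 0.128700 = 0.168900
The terms with influenza present sum to 0.128700, so
  P(influenza | fever, ¬bacterial infection) = 0.128700 / 0.168900 ≈ 0.762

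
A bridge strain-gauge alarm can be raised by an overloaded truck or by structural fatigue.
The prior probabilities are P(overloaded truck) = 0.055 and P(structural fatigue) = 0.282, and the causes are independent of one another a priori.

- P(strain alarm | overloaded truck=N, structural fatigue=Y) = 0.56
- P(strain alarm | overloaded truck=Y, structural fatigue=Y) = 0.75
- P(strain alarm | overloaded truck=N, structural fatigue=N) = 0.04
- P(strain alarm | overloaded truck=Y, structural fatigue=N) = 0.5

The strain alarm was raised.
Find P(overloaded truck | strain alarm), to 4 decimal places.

P(strain alarm) = 0.04·0.945·0.718 + 0.56·0.945·0.282 + 0.5·0.055·0.718 + 0.75·0.055·0.282 = 0.027140 + 0.149234 + 0.019745 + 0.011632 = 0.207751
Of this, 0.031377 comes from 0.019745 + 0.011632 (the overloaded truck=true cases).
Hence the posterior is 0.031377/0.207751 ≈ 0.1510.

P(overloaded truck | strain alarm) ≈ 0.1510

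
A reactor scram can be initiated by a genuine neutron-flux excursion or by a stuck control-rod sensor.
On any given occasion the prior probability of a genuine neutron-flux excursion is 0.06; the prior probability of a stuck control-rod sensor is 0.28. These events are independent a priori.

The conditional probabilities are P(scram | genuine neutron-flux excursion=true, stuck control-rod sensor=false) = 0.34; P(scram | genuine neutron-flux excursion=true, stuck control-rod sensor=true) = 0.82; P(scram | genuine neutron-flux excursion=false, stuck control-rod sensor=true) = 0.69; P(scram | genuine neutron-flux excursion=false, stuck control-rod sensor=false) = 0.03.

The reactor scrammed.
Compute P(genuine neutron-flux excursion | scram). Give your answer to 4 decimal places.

P(genuine neutron-flux excursion | scram) ≈ 0.1236

P(scram) = 0.03·0.94·0.72 + 0.69·0.94·0.28 + 0.34·0.06·0.72 + 0.82·0.06·0.28 = 0.020304 + 0.181608 + 0.014688 + 0.013776 = 0.230376
Restricting to configurations with genuine neutron-flux excursion present: 0.014688 + 0.013776 = 0.028464.
Hence the posterior is 0.028464/0.230376 ≈ 0.1236.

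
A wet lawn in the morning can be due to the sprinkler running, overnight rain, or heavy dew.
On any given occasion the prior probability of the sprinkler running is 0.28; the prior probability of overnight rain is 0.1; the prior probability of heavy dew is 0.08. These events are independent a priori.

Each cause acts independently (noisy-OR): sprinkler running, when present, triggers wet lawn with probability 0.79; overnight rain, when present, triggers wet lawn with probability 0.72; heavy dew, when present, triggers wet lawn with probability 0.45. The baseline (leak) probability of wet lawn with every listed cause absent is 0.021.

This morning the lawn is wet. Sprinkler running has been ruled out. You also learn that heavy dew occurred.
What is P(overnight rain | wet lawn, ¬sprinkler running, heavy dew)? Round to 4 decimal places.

Under noisy-OR, P(wet lawn | causes) = 1 − (1−0.021)·∏(1−qᵢ) over the active causes.
Sum P(wet lawn|·) weighted by the priors over both values of overnight rain:
  P(wet lawn | ¬sprinkler running, heavy dew) = 0.46155*0.9 + 0.849234*0.1
        = 0.415395 + 0.084923 = 0.500318
The terms with overnight rain present sum to 0.084923, so
  P(overnight rain | wet lawn, ¬sprinkler running, heavy dew) = 0.084923 / 0.500318 ≈ 0.1697

P(overnight rain | wet lawn, ¬sprinkler running, heavy dew) ≈ 0.1697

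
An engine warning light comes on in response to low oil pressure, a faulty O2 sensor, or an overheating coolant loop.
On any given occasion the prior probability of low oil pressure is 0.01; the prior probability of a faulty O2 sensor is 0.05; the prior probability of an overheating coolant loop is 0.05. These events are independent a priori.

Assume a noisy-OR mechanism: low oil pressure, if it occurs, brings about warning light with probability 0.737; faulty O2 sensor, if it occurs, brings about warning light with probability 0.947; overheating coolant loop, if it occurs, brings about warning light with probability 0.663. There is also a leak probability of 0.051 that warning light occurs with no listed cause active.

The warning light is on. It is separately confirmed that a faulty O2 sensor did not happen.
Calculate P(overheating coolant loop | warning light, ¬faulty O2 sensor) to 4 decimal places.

P(overheating coolant loop | warning light, ¬faulty O2 sensor) ≈ 0.3825

Under noisy-OR, P(warning light | causes) = 1 − (1−0.051)·∏(1−qᵢ) over the active causes.
P(warning light | ¬faulty O2 sensor) = 0.051×0.99×0.95 + 0.680187×0.99×0.05 + 0.750413×0.01×0.95 + 0.915889×0.01×0.05 = 0.047965 + 0.033669 + 0.007129 + 0.000458 = 0.089221
The overheating coolant loop-present share is 0.033669 + 0.000458 = 0.034127.
So P(overheating coolant loop | warning light, ¬faulty O2 sensor) = 0.034127/0.089221 ≈ 0.3825.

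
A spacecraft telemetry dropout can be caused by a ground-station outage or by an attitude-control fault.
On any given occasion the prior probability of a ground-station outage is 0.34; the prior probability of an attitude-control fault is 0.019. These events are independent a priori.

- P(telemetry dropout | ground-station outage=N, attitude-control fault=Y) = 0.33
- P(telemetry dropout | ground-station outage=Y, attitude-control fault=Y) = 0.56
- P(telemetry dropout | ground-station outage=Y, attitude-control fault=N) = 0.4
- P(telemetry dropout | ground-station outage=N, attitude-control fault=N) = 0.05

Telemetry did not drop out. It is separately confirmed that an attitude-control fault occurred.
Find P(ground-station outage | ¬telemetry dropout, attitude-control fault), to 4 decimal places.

P(ground-station outage | ¬telemetry dropout, attitude-control fault) ≈ 0.2528

By total probability over both values of ground-station outage:
  P(¬telemetry dropout | attitude-control fault) = 0.67*0.66 + 0.44*0.34
        = 0.442200 + 0.149600 = 0.591800
Configurations with ground-station outage contribute 0.149600, so
  P(ground-station outage | ¬telemetry dropout, attitude-control fault) = 0.149600 / 0.591800 ≈ 0.2528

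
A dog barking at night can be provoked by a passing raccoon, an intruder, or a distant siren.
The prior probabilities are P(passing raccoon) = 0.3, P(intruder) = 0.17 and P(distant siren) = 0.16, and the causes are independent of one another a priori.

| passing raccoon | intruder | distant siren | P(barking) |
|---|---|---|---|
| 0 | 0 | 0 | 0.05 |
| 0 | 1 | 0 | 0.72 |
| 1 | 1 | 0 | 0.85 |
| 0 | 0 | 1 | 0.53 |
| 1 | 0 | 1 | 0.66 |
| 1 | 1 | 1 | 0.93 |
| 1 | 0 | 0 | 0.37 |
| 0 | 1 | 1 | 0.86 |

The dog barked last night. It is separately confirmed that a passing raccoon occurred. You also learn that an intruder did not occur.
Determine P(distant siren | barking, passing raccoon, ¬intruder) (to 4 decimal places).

P(barking | passing raccoon, ¬intruder) = 0.37*0.84 + 0.66*0.16 = 0.310800 + 0.105600 = 0.416400
Of this, 0.105600 comes from 0.66*0.16 (the distant siren=true cases).
Hence the posterior is 0.105600/0.416400 ≈ 0.2536.

P(distant siren | barking, passing raccoon, ¬intruder) ≈ 0.2536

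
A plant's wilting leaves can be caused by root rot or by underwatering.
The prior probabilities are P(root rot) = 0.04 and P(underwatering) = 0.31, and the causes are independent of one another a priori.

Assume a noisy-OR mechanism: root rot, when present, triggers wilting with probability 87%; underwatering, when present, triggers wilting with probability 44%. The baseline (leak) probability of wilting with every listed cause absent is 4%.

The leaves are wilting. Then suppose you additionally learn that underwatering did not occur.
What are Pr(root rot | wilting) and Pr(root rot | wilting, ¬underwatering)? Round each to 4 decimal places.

Under noisy-OR, P(wilting | causes) = 1 − (1−0.04)·∏(1−qᵢ) over the active causes.
P(wilting) = 0.04×0.96×0.69 + 0.4624×0.96×0.31 + 0.8752×0.04×0.69 + 0.930112×0.04×0.31 = 0.026496 + 0.137610 + 0.024156 + 0.011533 = 0.199795
Of this, 0.035689 comes from 0.024156 + 0.011533 (the root rot=true cases).
Hence the posterior is 0.035689/0.199795 ≈ 0.1786.

Now condition on the additional information:
For the numerator, keep only root rot=true terms: 0.8752×0.04 = 0.035008
Normalizer over all consistent configurations: 0.04×0.96 + 0.8752×0.04 = 0.073408
P(root rot | wilting, ¬underwatering) = 0.035008/0.073408 ≈ 0.4769
With underwatering excluded, root rot must carry more of the explanatory weight for the wilting.

Pr(root rot | wilting) ≈ 0.1786; Pr(root rot | wilting, ¬underwatering) ≈ 0.4769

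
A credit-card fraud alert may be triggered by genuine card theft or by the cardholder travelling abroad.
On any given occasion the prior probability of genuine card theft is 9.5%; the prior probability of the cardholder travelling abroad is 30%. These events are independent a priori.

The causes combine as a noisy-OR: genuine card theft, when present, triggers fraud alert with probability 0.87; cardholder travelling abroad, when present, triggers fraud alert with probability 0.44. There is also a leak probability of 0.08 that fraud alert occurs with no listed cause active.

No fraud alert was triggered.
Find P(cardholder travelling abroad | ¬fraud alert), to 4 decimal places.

P(cardholder travelling abroad | ¬fraud alert) ≈ 0.1935

Under noisy-OR, P(fraud alert | causes) = 1 − (1−0.08)·∏(1−qᵢ) over the active causes.
Weight on cardholder travelling abroad=true, given the evidence: 0.139877 + 0.001909 = 0.141786
The normalizing constant is 0.92×0.905×0.7 + 0.5152×0.905×0.3 + 0.1196×0.095×0.7 + 0.066976×0.095×0.3 = 0.732559
Posterior = 0.141786 / 0.732559 ≈ 0.1935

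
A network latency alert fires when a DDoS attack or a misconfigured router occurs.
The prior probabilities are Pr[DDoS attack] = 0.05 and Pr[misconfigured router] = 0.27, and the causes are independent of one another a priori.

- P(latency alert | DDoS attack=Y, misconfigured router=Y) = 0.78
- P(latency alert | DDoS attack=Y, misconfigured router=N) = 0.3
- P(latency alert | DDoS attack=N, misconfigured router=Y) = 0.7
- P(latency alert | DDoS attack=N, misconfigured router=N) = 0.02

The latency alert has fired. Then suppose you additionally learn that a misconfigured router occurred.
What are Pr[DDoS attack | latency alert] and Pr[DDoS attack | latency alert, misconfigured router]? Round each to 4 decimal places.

Pr[DDoS attack | latency alert] ≈ 0.1000; Pr[DDoS attack | latency alert, misconfigured router] ≈ 0.0554

By total probability over the 4 (DDoS attack, misconfigured router) configurations:
  P(latency alert) = 0.02·0.95·0.73 + 0.7·0.95·0.27 + 0.3·0.05·0.73 + 0.78·0.05·0.27
        = 0.013870 + 0.179550 + 0.010950 + 0.010530 = 0.214900
Configurations with DDoS attack contribute 0.021480, so
  P(DDoS attack | latency alert) = 0.021480 / 0.214900 ≈ 0.1000

With the extra evidence:
P(latency alert | misconfigured router) = 0.7×0.95 + 0.78×0.05 = 0.665000 + 0.039000 = 0.704000
Of this, 0.039000 comes from 0.78×0.05 (the DDoS attack=true cases).
Hence the posterior is 0.039000/0.704000 ≈ 0.0554.
Conditioning on misconfigured router lowers the posterior on DDoS attack: the classic explaining-away effect in a common-effect structure.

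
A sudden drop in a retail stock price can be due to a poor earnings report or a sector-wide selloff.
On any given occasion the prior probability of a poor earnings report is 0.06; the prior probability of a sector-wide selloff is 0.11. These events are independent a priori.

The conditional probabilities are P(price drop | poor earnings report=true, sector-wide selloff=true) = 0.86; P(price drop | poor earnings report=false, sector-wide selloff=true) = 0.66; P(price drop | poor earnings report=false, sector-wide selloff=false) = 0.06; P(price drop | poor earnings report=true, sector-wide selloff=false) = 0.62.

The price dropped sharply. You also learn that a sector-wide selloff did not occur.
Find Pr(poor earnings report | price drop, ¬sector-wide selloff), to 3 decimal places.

Pr(poor earnings report | price drop, ¬sector-wide selloff) ≈ 0.397

Weight on poor earnings report=true, given the evidence: 0.62*0.06 = 0.037200
The normalizing constant is 0.06*0.94 + 0.62*0.06 = 0.093600
Posterior = 0.037200 / 0.093600 ≈ 0.397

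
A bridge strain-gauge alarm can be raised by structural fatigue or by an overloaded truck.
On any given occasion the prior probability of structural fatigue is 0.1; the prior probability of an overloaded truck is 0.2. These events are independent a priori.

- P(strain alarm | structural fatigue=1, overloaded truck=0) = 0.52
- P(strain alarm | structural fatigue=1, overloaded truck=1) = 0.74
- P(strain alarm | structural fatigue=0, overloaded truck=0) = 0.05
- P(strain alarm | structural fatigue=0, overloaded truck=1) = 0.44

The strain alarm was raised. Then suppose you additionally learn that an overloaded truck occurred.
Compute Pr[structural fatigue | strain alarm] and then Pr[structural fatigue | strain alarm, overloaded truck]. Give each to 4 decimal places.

Weight on structural fatigue=true, given the evidence: 0.041600 + 0.014800 = 0.056400
The normalizing constant is 0.05×0.9×0.8 + 0.44×0.9×0.2 + 0.52×0.1×0.8 + 0.74×0.1×0.2 = 0.171600
P(structural fatigue | strain alarm) = 0.056400/0.171600 ≈ 0.3287

With the extra evidence:
Sum P(strain alarm|·) weighted by the priors over both values of structural fatigue:
  P(strain alarm | overloaded truck) = 0.44×0.9 + 0.74×0.1
        = 0.396000 + 0.074000 = 0.470000
Keeping only the structural fatigue-present terms gives 0.074000, so
  P(structural fatigue | strain alarm, overloaded truck) = 0.074000 / 0.470000 ≈ 0.1574
This is intercausal reasoning (explaining away): once overloaded truck accounts for the strain alarm, structural fatigue becomes less likely.

Pr[structural fatigue | strain alarm] ≈ 0.3287; Pr[structural fatigue | strain alarm, overloaded truck] ≈ 0.1574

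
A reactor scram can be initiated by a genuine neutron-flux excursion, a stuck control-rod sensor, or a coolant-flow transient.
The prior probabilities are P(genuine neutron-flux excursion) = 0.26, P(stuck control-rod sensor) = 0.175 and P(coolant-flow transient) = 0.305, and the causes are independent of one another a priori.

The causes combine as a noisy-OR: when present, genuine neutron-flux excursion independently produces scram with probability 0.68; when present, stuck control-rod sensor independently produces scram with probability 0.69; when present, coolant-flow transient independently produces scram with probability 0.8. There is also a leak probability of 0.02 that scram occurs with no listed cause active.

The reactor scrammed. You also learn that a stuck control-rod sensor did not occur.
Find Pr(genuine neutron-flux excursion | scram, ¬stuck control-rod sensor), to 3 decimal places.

Under noisy-OR, P(scram | causes) = 1 − (1−0.02)·∏(1−qᵢ) over the active causes.
P(scram | ¬stuck control-rod sensor) = 0.02*0.74*0.695 + 0.804*0.74*0.305 + 0.6864*0.26*0.695 + 0.93728*0.26*0.305 = 0.010286 + 0.181463 + 0.124032 + 0.074326 = 0.390107
Restricting to configurations with genuine neutron-flux excursion present: 0.124032 + 0.074326 = 0.198358.
So P(genuine neutron-flux excursion | scram, ¬stuck control-rod sensor) = 0.198358/0.390107 ≈ 0.508.

Pr(genuine neutron-flux excursion | scram, ¬stuck control-rod sensor) ≈ 0.508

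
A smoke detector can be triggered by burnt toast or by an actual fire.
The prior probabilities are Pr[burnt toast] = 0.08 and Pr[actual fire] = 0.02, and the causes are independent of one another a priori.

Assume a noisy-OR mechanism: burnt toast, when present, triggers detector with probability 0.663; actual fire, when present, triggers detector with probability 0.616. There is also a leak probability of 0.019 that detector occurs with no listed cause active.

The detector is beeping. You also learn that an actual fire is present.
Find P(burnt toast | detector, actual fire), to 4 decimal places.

P(burnt toast | detector, actual fire) ≈ 0.1086

Under noisy-OR, P(detector | causes) = 1 − (1−0.019)·∏(1−qᵢ) over the active causes.
By total probability over both values of burnt toast:
  P(detector | actual fire) = 0.623296×0.92 + 0.873051×0.08
        = 0.573432 + 0.069844 = 0.643276
Keeping only the burnt toast-present terms gives 0.069844, so
  P(burnt toast | detector, actual fire) = 0.069844 / 0.643276 ≈ 0.1086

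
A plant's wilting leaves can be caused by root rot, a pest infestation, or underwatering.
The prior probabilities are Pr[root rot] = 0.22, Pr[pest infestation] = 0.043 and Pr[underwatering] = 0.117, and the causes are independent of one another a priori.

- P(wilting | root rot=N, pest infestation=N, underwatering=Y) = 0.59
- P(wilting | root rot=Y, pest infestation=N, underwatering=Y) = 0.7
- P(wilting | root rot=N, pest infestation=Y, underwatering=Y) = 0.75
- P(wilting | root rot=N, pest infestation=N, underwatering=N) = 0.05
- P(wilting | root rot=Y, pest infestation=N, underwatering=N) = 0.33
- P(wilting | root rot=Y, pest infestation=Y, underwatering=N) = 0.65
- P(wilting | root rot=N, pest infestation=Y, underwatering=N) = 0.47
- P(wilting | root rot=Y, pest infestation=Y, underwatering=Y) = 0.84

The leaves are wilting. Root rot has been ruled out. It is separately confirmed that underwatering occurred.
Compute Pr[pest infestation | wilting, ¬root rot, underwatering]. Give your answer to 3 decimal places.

Weight on pest infestation=true, given the evidence: 0.75·0.043 = 0.032250
Normalizer over all consistent configurations: 0.59·0.957 + 0.75·0.043 = 0.596880
Posterior = 0.032250 / 0.596880 ≈ 0.054

Pr[pest infestation | wilting, ¬root rot, underwatering] ≈ 0.054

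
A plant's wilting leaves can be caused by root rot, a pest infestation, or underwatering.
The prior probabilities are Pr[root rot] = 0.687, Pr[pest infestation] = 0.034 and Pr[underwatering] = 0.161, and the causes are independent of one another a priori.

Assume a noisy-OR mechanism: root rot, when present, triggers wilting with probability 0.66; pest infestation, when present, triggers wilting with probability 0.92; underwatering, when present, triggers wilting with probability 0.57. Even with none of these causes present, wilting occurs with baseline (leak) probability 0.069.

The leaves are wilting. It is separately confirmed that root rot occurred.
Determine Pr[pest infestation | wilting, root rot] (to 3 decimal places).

Pr[pest infestation | wilting, root rot] ≈ 0.046

Under noisy-OR, P(wilting | causes) = 1 − (1−0.069)·∏(1−qᵢ) over the active causes.
P(wilting | root rot) = 0.68346*0.966*0.839 + 0.863888*0.966*0.161 + 0.974677*0.034*0.839 + 0.989111*0.034*0.161 = 0.553927 + 0.134357 + 0.027804 + 0.005414 = 0.721502
The pest infestation-present share is 0.027804 + 0.005414 = 0.033218.
P(pest infestation | wilting, root rot) = 0.033218 / 0.721502 ≈ 0.046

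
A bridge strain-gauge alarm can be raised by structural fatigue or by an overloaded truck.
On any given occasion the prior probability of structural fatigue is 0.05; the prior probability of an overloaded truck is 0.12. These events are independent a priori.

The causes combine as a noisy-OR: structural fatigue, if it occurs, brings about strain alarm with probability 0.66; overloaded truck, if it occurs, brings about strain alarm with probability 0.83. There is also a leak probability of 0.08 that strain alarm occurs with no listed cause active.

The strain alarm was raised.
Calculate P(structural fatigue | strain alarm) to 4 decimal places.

P(structural fatigue | strain alarm) ≈ 0.1805

Under noisy-OR, P(strain alarm | causes) = 1 − (1−0.08)·∏(1−qᵢ) over the active causes.
P(strain alarm) = 0.08*0.95*0.88 + 0.8436*0.95*0.12 + 0.6872*0.05*0.88 + 0.946824*0.05*0.12 = 0.066880 + 0.096170 + 0.030237 + 0.005681 = 0.198968
The structural fatigue-present share is 0.030237 + 0.005681 = 0.035918.
P(structural fatigue | strain alarm) = 0.035918 / 0.198968 ≈ 0.1805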